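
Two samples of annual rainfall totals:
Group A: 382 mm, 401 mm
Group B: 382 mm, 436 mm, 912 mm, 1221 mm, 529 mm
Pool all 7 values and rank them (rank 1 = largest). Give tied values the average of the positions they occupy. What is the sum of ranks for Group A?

11.5

Sorted (descending): 1221, 912, 529, 436, 401, 382, 382
The 2 values of 382 occupy positions 6–7 → average rank (6+7)/2 = 6.5.
Group A values → pooled ranks: 382→6.5, 401→5
Rank sum = 6.5 + 5 = 11.5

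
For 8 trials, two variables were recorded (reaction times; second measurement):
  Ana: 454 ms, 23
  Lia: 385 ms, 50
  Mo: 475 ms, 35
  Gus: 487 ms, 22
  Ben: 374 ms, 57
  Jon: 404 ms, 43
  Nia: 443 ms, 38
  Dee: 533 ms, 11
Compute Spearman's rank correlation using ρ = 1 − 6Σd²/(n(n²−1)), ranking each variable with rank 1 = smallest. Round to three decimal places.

-0.976

Ranks of variable 1: 5, 2, 6, 7, 1, 3, 4, 8
Ranks of variable 2: 3, 7, 4, 2, 8, 6, 5, 1
d = r₁ − r₂: 2, -5, 2, 5, -7, -3, -1, 7
d²: 4, 25, 4, 25, 49, 9, 1, 49; Σd² = 166
ρ = 1 − 6·166/(8·63) = 1 − 996/504 = -0.976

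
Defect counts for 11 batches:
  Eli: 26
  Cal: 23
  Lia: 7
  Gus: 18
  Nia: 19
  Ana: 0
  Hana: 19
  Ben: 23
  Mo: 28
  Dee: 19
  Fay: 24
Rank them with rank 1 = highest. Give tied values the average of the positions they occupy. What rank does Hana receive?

7

Sorted (descending): 28, 26, 24, 23, 23, 19, 19, 19, 18, 7, 0
The 2 values of 23 occupy positions 4–5 → average rank (4+5)/2 = 4.5.
The 3 values of 19 occupy positions 6–8 → average rank 7.
Hana has value 19 → rank 7.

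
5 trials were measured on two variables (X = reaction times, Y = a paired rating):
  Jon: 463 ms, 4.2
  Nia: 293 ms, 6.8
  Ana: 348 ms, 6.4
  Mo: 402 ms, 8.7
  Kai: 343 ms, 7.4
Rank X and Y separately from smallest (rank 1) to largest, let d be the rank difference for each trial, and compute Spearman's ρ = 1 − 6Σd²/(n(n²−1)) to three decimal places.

-0.300

Ranks of variable 1: 5, 1, 3, 4, 2
Ranks of variable 2: 1, 3, 2, 5, 4
d = r₁ − r₂: 4, -2, 1, -1, -2
d²: 16, 4, 1, 1, 4; Σd² = 26
ρ = 1 − 6·26/(5·24) = 1 − 156/120 = -0.300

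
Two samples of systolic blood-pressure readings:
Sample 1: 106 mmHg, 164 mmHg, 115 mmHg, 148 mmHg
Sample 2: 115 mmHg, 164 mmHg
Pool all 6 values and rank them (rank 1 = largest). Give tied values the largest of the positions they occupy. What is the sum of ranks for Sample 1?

16

Sorted (descending): 164, 164, 148, 115, 115, 106
The 2 values of 164 occupy positions 1–2 → each gets rank 2.
The 2 values of 115 occupy positions 4–5 → each gets rank 5.
Sample 1 values → pooled ranks: 106→6, 164→2, 115→5, 148→3
Rank sum = 6 + 2 + 5 + 3 = 16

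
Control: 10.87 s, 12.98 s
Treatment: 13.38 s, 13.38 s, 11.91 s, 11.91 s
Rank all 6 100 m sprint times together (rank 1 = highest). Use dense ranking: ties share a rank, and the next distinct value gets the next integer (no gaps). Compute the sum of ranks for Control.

Sorted (descending): 13.38, 13.38, 12.98, 11.91, 11.91, 10.87
The 2 values of 13.38 share dense rank 1.
The 2 values of 11.91 share dense rank 3.
Remaining distinct values take the next consecutive integers.
Control values → pooled ranks: 10.87→4, 12.98→2
Rank sum = 4 + 2 = 6

6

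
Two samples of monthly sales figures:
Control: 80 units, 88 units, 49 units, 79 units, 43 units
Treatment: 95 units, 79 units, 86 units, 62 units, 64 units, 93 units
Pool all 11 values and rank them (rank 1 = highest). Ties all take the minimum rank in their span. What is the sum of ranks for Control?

35

Sorted (descending): 95, 93, 88, 86, 80, 79, 79, 64, 62, 49, 43
The 2 values of 79 occupy positions 6–7 → each gets rank 6.
Control values → pooled ranks: 80→5, 88→3, 49→10, 79→6, 43→11
Rank sum = 5 + 3 + 10 + 6 + 11 = 35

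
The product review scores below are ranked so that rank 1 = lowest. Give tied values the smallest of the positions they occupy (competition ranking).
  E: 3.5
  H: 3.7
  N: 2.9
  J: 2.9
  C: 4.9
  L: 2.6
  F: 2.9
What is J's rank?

2

Sorted (ascending): 2.6, 2.9, 2.9, 2.9, 3.5, 3.7, 4.9
The 3 values of 2.9 occupy positions 2–4 → each gets rank 2.
J has value 2.9 → rank 2.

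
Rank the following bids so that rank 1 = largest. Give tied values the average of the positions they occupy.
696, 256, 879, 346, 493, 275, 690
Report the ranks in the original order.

Sorted (descending): 879, 696, 690, 493, 346, 275, 256
No ties — each value takes its position as its rank.

2, 7, 1, 5, 4, 6, 3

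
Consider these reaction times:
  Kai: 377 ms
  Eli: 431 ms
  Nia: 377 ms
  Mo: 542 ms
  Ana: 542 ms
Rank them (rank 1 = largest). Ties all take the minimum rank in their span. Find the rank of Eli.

3

Sorted (descending): 542, 542, 431, 377, 377
The 2 values of 542 occupy positions 1–2 → each gets rank 1.
The 2 values of 377 occupy positions 4–5 → each gets rank 4.
Eli has value 431 ms → rank 3.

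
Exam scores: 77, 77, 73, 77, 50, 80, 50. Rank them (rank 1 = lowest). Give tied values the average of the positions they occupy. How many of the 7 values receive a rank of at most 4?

Sorted (ascending): 50, 50, 73, 77, 77, 77, 80
The 2 values of 50 occupy positions 1–2 → average rank (1+2)/2 = 1.5.
The 3 values of 77 occupy positions 4–6 → average rank 5.
Ranks ≤ 4: {1.5, 1.5, 3} → 3 values.

3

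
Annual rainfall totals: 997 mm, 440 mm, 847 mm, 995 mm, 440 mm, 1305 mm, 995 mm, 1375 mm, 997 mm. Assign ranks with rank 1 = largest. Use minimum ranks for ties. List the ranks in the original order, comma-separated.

Sorted (descending): 1375, 1305, 997, 997, 995, 995, 847, 440, 440
The 2 values of 997 occupy positions 3–4 → each gets rank 3.
The 2 values of 995 occupy positions 5–6 → each gets rank 5.
The 2 values of 440 occupy positions 8–9 → each gets rank 8.

3, 8, 7, 5, 8, 2, 5, 1, 3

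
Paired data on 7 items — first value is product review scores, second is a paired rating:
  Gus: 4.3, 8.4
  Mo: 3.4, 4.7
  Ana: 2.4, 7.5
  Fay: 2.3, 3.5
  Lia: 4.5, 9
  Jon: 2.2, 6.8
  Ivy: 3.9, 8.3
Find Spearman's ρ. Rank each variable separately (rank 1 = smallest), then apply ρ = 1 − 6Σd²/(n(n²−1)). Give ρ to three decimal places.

Ranks of variable 1: 6, 4, 3, 2, 7, 1, 5
Ranks of variable 2: 6, 2, 4, 1, 7, 3, 5
d = r₁ − r₂: 0, 2, -1, 1, 0, -2, 0
d²: 0, 4, 1, 1, 0, 4, 0; Σd² = 10
ρ = 1 − 6·10/(7·48) = 1 − 60/336 = 0.821

0.821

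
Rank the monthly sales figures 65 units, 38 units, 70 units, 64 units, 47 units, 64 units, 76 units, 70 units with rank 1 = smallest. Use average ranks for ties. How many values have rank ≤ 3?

2

Sorted (ascending): 38, 47, 64, 64, 65, 70, 70, 76
The 2 values of 64 occupy positions 3–4 → average rank (3+4)/2 = 3.5.
The 2 values of 70 occupy positions 6–7 → average rank (6+7)/2 = 6.5.
Ranks ≤ 3: {1, 2} → 2 values.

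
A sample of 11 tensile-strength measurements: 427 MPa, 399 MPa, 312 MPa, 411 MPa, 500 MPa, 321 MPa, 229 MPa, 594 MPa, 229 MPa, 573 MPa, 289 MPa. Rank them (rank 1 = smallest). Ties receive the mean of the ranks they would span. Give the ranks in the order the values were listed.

8, 6, 4, 7, 9, 5, 1.5, 11, 1.5, 10, 3

Sorted (ascending): 229, 229, 289, 312, 321, 399, 411, 427, 500, 573, 594
The 2 values of 229 occupy positions 1–2 → average rank (1+2)/2 = 1.5.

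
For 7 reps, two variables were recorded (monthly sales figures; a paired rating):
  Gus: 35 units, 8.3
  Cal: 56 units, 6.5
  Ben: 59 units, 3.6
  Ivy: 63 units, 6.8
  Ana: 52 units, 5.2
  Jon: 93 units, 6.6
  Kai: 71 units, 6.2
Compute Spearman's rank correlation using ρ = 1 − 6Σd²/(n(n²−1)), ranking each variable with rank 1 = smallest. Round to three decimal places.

-0.071

Ranks of variable 1: 1, 3, 4, 5, 2, 7, 6
Ranks of variable 2: 7, 4, 1, 6, 2, 5, 3
d = r₁ − r₂: -6, -1, 3, -1, 0, 2, 3
d²: 36, 1, 9, 1, 0, 4, 9; Σd² = 60
ρ = 1 − 6·60/(7·48) = 1 − 360/336 = -0.071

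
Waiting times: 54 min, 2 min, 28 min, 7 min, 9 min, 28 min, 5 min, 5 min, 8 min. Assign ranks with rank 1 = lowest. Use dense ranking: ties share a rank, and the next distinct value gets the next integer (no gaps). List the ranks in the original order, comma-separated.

7, 1, 6, 3, 5, 6, 2, 2, 4

Sorted (ascending): 2, 5, 5, 7, 8, 9, 28, 28, 54
The 2 values of 5 share dense rank 2.
The 2 values of 28 share dense rank 6.
Remaining distinct values take the next consecutive integers.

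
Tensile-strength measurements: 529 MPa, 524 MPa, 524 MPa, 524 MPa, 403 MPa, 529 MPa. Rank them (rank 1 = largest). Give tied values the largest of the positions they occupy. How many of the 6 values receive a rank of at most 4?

2

Sorted (descending): 529, 529, 524, 524, 524, 403
The 2 values of 529 occupy positions 1–2 → each gets rank 2.
The 3 values of 524 occupy positions 3–5 → each gets rank 5.
Ranks ≤ 4: {2, 2} → 2 values.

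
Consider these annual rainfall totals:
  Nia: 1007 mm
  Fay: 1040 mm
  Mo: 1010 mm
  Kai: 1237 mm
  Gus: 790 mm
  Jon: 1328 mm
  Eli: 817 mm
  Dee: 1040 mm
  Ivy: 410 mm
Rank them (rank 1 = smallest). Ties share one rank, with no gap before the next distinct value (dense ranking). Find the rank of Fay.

6

Sorted (ascending): 410, 790, 817, 1007, 1010, 1040, 1040, 1237, 1328
The 2 values of 1040 share dense rank 6.
Remaining distinct values take the next consecutive integers.
Fay has value 1040 mm → rank 6.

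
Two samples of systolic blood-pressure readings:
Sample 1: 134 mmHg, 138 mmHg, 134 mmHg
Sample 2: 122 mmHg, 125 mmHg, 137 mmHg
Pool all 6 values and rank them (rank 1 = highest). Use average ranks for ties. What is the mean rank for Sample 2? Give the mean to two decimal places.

Sorted (descending): 138, 137, 134, 134, 125, 122
The 2 values of 134 occupy positions 3–4 → average rank (3+4)/2 = 3.5.
Sample 2 values → pooled ranks: 122→6, 125→5, 137→2
Mean rank = (6 + 5 + 2) / 3 = 4.33

4.33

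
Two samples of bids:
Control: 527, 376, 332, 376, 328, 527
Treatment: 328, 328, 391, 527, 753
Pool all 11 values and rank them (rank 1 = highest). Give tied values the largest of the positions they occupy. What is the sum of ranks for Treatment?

32

Sorted (descending): 753, 527, 527, 527, 391, 376, 376, 332, 328, 328, 328
The 3 values of 527 occupy positions 2–4 → each gets rank 4.
The 2 values of 376 occupy positions 6–7 → each gets rank 7.
The 3 values of 328 occupy positions 9–11 → each gets rank 11.
Treatment values → pooled ranks: 328→11, 328→11, 391→5, 527→4, 753→1
Rank sum = 11 + 11 + 5 + 4 + 1 = 32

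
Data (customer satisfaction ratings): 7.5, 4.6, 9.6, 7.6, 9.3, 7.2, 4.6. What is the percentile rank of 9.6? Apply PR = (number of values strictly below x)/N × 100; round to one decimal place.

N = 7.
Strictly below 9.6: 6. Equal to 9.6: 1.
PR = 6/7 × 100 = 85.7

85.7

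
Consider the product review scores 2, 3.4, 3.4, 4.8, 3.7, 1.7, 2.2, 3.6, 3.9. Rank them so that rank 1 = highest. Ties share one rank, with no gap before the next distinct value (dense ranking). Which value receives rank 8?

Sorted (descending): 4.8, 3.9, 3.7, 3.6, 3.4, 3.4, 2.2, 2, 1.7
The 2 values of 3.4 share dense rank 5.
Remaining distinct values take the next consecutive integers.
Rank 8 → value 1.7.

1.7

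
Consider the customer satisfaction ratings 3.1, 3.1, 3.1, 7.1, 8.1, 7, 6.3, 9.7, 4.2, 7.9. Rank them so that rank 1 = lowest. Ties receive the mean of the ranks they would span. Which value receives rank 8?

7.9

Sorted (ascending): 3.1, 3.1, 3.1, 4.2, 6.3, 7, 7.1, 7.9, 8.1, 9.7
The 3 values of 3.1 occupy positions 1–3 → average rank 2.
Rank 8 → value 7.9.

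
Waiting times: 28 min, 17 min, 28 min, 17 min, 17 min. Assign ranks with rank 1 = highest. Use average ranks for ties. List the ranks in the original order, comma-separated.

1.5, 4, 1.5, 4, 4

Sorted (descending): 28, 28, 17, 17, 17
The 2 values of 28 occupy positions 1–2 → average rank (1+2)/2 = 1.5.
The 3 values of 17 occupy positions 3–5 → average rank 4.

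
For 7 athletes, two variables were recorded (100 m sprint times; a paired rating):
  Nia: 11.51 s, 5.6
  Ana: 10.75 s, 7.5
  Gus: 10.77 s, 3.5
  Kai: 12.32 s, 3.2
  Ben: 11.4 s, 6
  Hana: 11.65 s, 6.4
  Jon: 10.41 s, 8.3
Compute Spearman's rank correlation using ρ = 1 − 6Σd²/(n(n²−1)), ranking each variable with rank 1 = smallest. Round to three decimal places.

Ranks of variable 1: 5, 2, 3, 7, 4, 6, 1
Ranks of variable 2: 3, 6, 2, 1, 4, 5, 7
d = r₁ − r₂: 2, -4, 1, 6, 0, 1, -6
d²: 4, 16, 1, 36, 0, 1, 36; Σd² = 94
ρ = 1 − 6·94/(7·48) = 1 − 564/336 = -0.679

-0.679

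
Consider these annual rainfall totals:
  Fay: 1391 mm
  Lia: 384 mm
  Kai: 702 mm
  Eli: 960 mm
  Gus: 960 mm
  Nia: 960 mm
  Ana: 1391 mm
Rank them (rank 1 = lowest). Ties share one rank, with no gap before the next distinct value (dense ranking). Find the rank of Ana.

4

Sorted (ascending): 384, 702, 960, 960, 960, 1391, 1391
The 3 values of 960 share dense rank 3.
The 2 values of 1391 share dense rank 4.
Remaining distinct values take the next consecutive integers.
Ana has value 1391 mm → rank 4.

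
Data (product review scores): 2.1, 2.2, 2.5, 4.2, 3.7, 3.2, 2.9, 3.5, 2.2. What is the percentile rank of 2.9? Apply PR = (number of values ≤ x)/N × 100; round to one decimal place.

N = 9.
Strictly below 2.9: 4. Equal to 2.9: 1.
PR = 5/9 × 100 = 55.6

55.6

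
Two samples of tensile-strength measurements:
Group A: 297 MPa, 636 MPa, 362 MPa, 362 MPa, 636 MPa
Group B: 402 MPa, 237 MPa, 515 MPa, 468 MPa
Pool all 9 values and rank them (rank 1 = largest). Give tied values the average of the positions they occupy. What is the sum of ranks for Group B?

Sorted (descending): 636, 636, 515, 468, 402, 362, 362, 297, 237
The 2 values of 636 occupy positions 1–2 → average rank (1+2)/2 = 1.5.
The 2 values of 362 occupy positions 6–7 → average rank (6+7)/2 = 6.5.
Group B values → pooled ranks: 402→5, 237→9, 515→3, 468→4
Rank sum = 5 + 9 + 3 + 4 = 21

21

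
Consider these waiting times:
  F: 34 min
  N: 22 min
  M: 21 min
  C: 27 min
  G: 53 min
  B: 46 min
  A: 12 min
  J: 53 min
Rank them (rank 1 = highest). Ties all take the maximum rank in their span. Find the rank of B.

3

Sorted (descending): 53, 53, 46, 34, 27, 22, 21, 12
The 2 values of 53 occupy positions 1–2 → each gets rank 2.
B has value 46 min → rank 3.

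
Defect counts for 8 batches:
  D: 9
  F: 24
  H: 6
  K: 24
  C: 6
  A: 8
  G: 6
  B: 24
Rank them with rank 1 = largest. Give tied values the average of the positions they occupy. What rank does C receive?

7

Sorted (descending): 24, 24, 24, 9, 8, 6, 6, 6
The 3 values of 24 occupy positions 1–3 → average rank 2.
The 3 values of 6 occupy positions 6–8 → average rank 7.
C has value 6 → rank 7.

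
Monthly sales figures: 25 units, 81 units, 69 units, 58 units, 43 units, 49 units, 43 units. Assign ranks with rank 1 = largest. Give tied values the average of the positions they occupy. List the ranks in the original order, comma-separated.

Sorted (descending): 81, 69, 58, 49, 43, 43, 25
The 2 values of 43 occupy positions 5–6 → average rank (5+6)/2 = 5.5.

7, 1, 2, 3, 5.5, 4, 5.5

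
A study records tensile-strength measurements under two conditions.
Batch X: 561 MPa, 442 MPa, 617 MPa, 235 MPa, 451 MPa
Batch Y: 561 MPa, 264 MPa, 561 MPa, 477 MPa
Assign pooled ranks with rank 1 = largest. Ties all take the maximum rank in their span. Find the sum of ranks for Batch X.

Sorted (descending): 617, 561, 561, 561, 477, 451, 442, 264, 235
The 3 values of 561 occupy positions 2–4 → each gets rank 4.
Batch X values → pooled ranks: 561→4, 442→7, 617→1, 235→9, 451→6
Rank sum = 4 + 7 + 1 + 9 + 6 = 27

27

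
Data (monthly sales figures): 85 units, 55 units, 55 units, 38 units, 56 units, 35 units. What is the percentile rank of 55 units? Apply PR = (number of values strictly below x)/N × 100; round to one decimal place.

33.3

N = 6.
Strictly below 55: 2. Equal to 55: 2.
PR = 2/6 × 100 = 33.3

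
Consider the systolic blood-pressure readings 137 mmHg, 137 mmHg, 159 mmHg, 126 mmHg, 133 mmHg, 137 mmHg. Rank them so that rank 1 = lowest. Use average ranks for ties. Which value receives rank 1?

Sorted (ascending): 126, 133, 137, 137, 137, 159
The 3 values of 137 occupy positions 3–5 → average rank 4.
Rank 1 → value 126.

126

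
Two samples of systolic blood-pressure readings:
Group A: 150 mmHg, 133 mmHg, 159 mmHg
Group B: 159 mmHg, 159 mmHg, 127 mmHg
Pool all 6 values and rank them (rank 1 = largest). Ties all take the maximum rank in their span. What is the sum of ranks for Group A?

Sorted (descending): 159, 159, 159, 150, 133, 127
The 3 values of 159 occupy positions 1–3 → each gets rank 3.
Group A values → pooled ranks: 150→4, 133→5, 159→3
Rank sum = 4 + 5 + 3 = 12

12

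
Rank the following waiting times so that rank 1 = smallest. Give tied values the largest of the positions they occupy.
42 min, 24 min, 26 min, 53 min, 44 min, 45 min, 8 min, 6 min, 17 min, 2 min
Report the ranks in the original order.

7, 5, 6, 10, 8, 9, 3, 2, 4, 1

Sorted (ascending): 2, 6, 8, 17, 24, 26, 42, 44, 45, 53
No ties — each value takes its position as its rank.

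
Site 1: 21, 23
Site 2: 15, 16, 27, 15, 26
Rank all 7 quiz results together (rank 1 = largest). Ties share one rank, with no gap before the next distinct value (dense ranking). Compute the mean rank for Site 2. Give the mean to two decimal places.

4.00

Sorted (descending): 27, 26, 23, 21, 16, 15, 15
The 2 values of 15 share dense rank 6.
Remaining distinct values take the next consecutive integers.
Site 2 values → pooled ranks: 15→6, 16→5, 27→1, 15→6, 26→2
Mean rank = (6 + 5 + 1 + 6 + 2) / 5 = 4.00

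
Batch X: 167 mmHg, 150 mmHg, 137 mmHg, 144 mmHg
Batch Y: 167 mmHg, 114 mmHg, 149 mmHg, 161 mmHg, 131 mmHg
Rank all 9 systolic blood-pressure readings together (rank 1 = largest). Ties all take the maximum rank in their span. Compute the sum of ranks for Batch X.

19

Sorted (descending): 167, 167, 161, 150, 149, 144, 137, 131, 114
The 2 values of 167 occupy positions 1–2 → each gets rank 2.
Batch X values → pooled ranks: 167→2, 150→4, 137→7, 144→6
Rank sum = 2 + 4 + 7 + 6 = 19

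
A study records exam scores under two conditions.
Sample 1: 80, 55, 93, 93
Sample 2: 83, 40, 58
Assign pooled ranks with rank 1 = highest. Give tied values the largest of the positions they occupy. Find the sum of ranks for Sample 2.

Sorted (descending): 93, 93, 83, 80, 58, 55, 40
The 2 values of 93 occupy positions 1–2 → each gets rank 2.
Sample 2 values → pooled ranks: 83→3, 40→7, 58→5
Rank sum = 3 + 7 + 5 = 15

15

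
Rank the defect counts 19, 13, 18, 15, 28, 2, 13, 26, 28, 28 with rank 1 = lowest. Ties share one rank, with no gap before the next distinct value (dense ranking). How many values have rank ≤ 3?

4

Sorted (ascending): 2, 13, 13, 15, 18, 19, 26, 28, 28, 28
The 2 values of 13 share dense rank 2.
The 3 values of 28 share dense rank 7.
Remaining distinct values take the next consecutive integers.
Ranks ≤ 3: {1, 2, 2, 3} → 4 values.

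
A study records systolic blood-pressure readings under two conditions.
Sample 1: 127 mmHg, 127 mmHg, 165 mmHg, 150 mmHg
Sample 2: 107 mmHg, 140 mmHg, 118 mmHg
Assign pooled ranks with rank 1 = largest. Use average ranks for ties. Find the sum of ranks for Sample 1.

12

Sorted (descending): 165, 150, 140, 127, 127, 118, 107
The 2 values of 127 occupy positions 4–5 → average rank (4+5)/2 = 4.5.
Sample 1 values → pooled ranks: 127→4.5, 127→4.5, 165→1, 150→2
Rank sum = 4.5 + 4.5 + 1 + 2 = 12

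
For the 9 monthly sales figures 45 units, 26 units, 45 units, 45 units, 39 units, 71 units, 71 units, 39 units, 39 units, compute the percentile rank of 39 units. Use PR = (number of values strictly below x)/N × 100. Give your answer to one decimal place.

N = 9.
Strictly below 39: 1. Equal to 39: 3.
PR = 1/9 × 100 = 11.1

11.1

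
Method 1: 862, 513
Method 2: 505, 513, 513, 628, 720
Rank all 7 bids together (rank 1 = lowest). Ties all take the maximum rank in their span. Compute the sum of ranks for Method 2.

Sorted (ascending): 505, 513, 513, 513, 628, 720, 862
The 3 values of 513 occupy positions 2–4 → each gets rank 4.
Method 2 values → pooled ranks: 505→1, 513→4, 513→4, 628→5, 720→6
Rank sum = 1 + 4 + 4 + 5 + 6 = 20

20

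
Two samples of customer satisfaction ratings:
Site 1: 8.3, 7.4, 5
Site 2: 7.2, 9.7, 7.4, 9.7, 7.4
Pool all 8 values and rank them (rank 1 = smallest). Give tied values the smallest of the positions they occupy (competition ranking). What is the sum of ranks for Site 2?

Sorted (ascending): 5, 7.2, 7.4, 7.4, 7.4, 8.3, 9.7, 9.7
The 3 values of 7.4 occupy positions 3–5 → each gets rank 3.
The 2 values of 9.7 occupy positions 7–8 → each gets rank 7.
Site 2 values → pooled ranks: 7.2→2, 9.7→7, 7.4→3, 9.7→7, 7.4→3
Rank sum = 2 + 7 + 3 + 7 + 3 = 22

22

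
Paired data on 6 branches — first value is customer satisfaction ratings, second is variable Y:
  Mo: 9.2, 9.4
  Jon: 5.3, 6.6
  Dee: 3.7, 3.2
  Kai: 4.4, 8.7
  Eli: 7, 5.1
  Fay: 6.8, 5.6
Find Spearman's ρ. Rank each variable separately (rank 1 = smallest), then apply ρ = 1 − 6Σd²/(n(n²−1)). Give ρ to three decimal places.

Ranks of variable 1: 6, 3, 1, 2, 5, 4
Ranks of variable 2: 6, 4, 1, 5, 2, 3
d = r₁ − r₂: 0, -1, 0, -3, 3, 1
d²: 0, 1, 0, 9, 9, 1; Σd² = 20
ρ = 1 − 6·20/(6·35) = 1 − 120/210 = 0.429

0.429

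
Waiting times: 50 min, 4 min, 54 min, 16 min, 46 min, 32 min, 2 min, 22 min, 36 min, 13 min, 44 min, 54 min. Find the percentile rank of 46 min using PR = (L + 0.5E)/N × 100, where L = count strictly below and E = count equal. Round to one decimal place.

70.8

N = 12.
Strictly below 46: 8. Equal to 46: 1.
PR = (8 + 0.5·1)/12 × 100 = 70.8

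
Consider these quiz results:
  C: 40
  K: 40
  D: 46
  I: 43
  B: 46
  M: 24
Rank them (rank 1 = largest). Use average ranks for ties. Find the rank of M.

Sorted (descending): 46, 46, 43, 40, 40, 24
The 2 values of 46 occupy positions 1–2 → average rank (1+2)/2 = 1.5.
The 2 values of 40 occupy positions 4–5 → average rank (4+5)/2 = 4.5.
M has value 24 → rank 6.

6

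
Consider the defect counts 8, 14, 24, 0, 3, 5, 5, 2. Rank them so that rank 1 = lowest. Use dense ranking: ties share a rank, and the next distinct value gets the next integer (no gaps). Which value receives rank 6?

14

Sorted (ascending): 0, 2, 3, 5, 5, 8, 14, 24
The 2 values of 5 share dense rank 4.
Remaining distinct values take the next consecutive integers.
Rank 6 → value 14.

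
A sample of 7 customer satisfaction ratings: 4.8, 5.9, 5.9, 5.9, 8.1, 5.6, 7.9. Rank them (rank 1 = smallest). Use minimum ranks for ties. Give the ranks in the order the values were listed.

1, 3, 3, 3, 7, 2, 6

Sorted (ascending): 4.8, 5.6, 5.9, 5.9, 5.9, 7.9, 8.1
The 3 values of 5.9 occupy positions 3–5 → each gets rank 3.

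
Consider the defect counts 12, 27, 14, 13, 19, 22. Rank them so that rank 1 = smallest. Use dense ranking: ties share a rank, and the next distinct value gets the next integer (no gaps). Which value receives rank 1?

Sorted (ascending): 12, 13, 14, 19, 22, 27
No ties — each value takes its position as its rank.
Rank 1 → value 12.

12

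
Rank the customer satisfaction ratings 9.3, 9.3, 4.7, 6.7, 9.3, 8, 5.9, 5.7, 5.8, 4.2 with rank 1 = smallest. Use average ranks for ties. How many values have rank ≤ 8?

Sorted (ascending): 4.2, 4.7, 5.7, 5.8, 5.9, 6.7, 8, 9.3, 9.3, 9.3
The 3 values of 9.3 occupy positions 8–10 → average rank 9.
Ranks ≤ 8: {1, 2, 3, 4, 5, 6, 7} → 7 values.

7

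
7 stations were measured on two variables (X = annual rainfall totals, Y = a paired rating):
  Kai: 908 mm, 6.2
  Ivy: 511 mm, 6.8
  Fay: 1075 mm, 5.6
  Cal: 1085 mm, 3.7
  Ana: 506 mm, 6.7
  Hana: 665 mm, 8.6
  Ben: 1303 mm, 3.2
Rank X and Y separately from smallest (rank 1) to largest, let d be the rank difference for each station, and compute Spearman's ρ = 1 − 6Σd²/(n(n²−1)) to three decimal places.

Ranks of variable 1: 4, 2, 5, 6, 1, 3, 7
Ranks of variable 2: 4, 6, 3, 2, 5, 7, 1
d = r₁ − r₂: 0, -4, 2, 4, -4, -4, 6
d²: 0, 16, 4, 16, 16, 16, 36; Σd² = 104
ρ = 1 − 6·104/(7·48) = 1 − 624/336 = -0.857

-0.857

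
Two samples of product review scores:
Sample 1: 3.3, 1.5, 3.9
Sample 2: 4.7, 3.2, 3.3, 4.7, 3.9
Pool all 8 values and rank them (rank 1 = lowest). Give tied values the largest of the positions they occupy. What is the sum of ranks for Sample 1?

11

Sorted (ascending): 1.5, 3.2, 3.3, 3.3, 3.9, 3.9, 4.7, 4.7
The 2 values of 3.3 occupy positions 3–4 → each gets rank 4.
The 2 values of 3.9 occupy positions 5–6 → each gets rank 6.
The 2 values of 4.7 occupy positions 7–8 → each gets rank 8.
Sample 1 values → pooled ranks: 3.3→4, 1.5→1, 3.9→6
Rank sum = 4 + 1 + 6 = 11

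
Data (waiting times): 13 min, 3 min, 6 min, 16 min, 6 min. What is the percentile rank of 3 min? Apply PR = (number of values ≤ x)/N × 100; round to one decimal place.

N = 5.
Strictly below 3: 0. Equal to 3: 1.
PR = 1/5 × 100 = 20.0

20.0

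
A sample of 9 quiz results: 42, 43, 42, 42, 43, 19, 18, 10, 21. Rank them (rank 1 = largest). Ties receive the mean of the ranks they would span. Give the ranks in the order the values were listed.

Sorted (descending): 43, 43, 42, 42, 42, 21, 19, 18, 10
The 2 values of 43 occupy positions 1–2 → average rank (1+2)/2 = 1.5.
The 3 values of 42 occupy positions 3–5 → average rank 4.

4, 1.5, 4, 4, 1.5, 7, 8, 9, 6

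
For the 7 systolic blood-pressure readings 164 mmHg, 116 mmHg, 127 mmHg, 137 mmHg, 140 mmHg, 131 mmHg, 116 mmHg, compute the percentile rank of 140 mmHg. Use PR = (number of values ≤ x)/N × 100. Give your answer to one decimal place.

85.7

N = 7.
Strictly below 140: 5. Equal to 140: 1.
PR = 6/7 × 100 = 85.7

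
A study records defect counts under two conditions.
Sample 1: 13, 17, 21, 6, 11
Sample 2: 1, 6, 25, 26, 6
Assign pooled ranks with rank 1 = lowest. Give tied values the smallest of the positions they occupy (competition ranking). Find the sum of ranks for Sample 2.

Sorted (ascending): 1, 6, 6, 6, 11, 13, 17, 21, 25, 26
The 3 values of 6 occupy positions 2–4 → each gets rank 2.
Sample 2 values → pooled ranks: 1→1, 6→2, 25→9, 26→10, 6→2
Rank sum = 1 + 2 + 9 + 10 + 2 = 24

24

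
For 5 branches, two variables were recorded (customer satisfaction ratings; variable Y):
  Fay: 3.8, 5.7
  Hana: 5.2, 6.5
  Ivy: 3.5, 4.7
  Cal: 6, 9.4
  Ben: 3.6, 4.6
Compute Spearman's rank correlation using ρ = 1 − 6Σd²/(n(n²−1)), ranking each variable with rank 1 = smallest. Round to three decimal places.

Ranks of variable 1: 3, 4, 1, 5, 2
Ranks of variable 2: 3, 4, 2, 5, 1
d = r₁ − r₂: 0, 0, -1, 0, 1
d²: 0, 0, 1, 0, 1; Σd² = 2
ρ = 1 − 6·2/(5·24) = 1 − 12/120 = 0.900

0.900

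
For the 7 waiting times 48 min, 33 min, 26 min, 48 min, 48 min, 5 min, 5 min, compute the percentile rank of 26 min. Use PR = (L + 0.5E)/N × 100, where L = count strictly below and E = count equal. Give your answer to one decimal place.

N = 7.
Strictly below 26: 2. Equal to 26: 1.
PR = (2 + 0.5·1)/7 × 100 = 35.7

35.7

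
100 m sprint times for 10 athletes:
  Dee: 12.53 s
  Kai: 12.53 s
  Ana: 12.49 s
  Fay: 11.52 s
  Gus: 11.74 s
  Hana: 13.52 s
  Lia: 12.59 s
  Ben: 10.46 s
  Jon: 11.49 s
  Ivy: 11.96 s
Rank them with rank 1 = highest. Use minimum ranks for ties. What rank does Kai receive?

Sorted (descending): 13.52, 12.59, 12.53, 12.53, 12.49, 11.96, 11.74, 11.52, 11.49, 10.46
The 2 values of 12.53 occupy positions 3–4 → each gets rank 3.
Kai has value 12.53 s → rank 3.

3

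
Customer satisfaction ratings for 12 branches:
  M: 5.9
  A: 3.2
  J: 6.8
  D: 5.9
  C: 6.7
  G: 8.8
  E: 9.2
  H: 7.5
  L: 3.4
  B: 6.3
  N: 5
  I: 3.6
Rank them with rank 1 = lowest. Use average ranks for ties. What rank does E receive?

12

Sorted (ascending): 3.2, 3.4, 3.6, 5, 5.9, 5.9, 6.3, 6.7, 6.8, 7.5, 8.8, 9.2
The 2 values of 5.9 occupy positions 5–6 → average rank (5+6)/2 = 5.5.
E has value 9.2 → rank 12.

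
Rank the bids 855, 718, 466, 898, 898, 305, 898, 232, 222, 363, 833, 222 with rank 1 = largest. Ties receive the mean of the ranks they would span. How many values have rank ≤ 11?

10

Sorted (descending): 898, 898, 898, 855, 833, 718, 466, 363, 305, 232, 222, 222
The 3 values of 898 occupy positions 1–3 → average rank 2.
The 2 values of 222 occupy positions 11–12 → average rank (11+12)/2 = 11.5.
Ranks ≤ 11: {2, 2, 2, 4, 5, 6, 7, 8, 9, 10} → 10 values.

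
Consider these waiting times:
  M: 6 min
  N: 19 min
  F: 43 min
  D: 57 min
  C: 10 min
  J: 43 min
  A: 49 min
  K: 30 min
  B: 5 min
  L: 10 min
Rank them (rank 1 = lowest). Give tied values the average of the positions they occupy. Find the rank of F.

Sorted (ascending): 5, 6, 10, 10, 19, 30, 43, 43, 49, 57
The 2 values of 10 occupy positions 3–4 → average rank (3+4)/2 = 3.5.
The 2 values of 43 occupy positions 7–8 → average rank (7+8)/2 = 7.5.
F has value 43 min → rank 7.5.

7.5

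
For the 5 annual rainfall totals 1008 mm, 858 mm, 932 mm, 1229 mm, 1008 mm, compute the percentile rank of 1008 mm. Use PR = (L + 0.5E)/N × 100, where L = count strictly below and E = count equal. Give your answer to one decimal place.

N = 5.
Strictly below 1008: 2. Equal to 1008: 2.
PR = (2 + 0.5·2)/5 × 100 = 60.0

60.0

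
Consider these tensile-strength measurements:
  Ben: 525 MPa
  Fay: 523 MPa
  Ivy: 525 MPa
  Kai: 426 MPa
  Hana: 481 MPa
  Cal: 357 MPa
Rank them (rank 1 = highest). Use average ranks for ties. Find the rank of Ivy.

1.5

Sorted (descending): 525, 525, 523, 481, 426, 357
The 2 values of 525 occupy positions 1–2 → average rank (1+2)/2 = 1.5.
Ivy has value 525 MPa → rank 1.5.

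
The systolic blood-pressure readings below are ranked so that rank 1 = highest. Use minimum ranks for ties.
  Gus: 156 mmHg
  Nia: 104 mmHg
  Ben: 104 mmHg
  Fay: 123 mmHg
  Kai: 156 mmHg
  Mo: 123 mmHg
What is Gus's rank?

Sorted (descending): 156, 156, 123, 123, 104, 104
The 2 values of 156 occupy positions 1–2 → each gets rank 1.
The 2 values of 123 occupy positions 3–4 → each gets rank 3.
The 2 values of 104 occupy positions 5–6 → each gets rank 5.
Gus has value 156 mmHg → rank 1.

1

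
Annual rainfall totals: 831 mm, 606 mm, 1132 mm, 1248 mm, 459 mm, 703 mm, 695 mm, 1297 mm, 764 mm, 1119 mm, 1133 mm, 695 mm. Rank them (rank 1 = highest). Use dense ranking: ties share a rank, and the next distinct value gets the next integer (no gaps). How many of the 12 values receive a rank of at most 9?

10

Sorted (descending): 1297, 1248, 1133, 1132, 1119, 831, 764, 703, 695, 695, 606, 459
The 2 values of 695 share dense rank 9.
Remaining distinct values take the next consecutive integers.
Ranks ≤ 9: {1, 2, 3, 4, 5, 6, 7, 8, 9, 9} → 10 values.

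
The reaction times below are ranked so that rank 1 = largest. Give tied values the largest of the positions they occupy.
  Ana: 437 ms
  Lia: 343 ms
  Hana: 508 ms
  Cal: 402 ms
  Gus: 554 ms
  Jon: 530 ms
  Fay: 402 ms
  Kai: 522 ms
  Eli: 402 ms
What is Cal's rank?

8

Sorted (descending): 554, 530, 522, 508, 437, 402, 402, 402, 343
The 3 values of 402 occupy positions 6–8 → each gets rank 8.
Cal has value 402 ms → rank 8.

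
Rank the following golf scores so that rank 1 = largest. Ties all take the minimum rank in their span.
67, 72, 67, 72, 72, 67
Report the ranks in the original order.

Sorted (descending): 72, 72, 72, 67, 67, 67
The 3 values of 72 occupy positions 1–3 → each gets rank 1.
The 3 values of 67 occupy positions 4–6 → each gets rank 4.

4, 1, 4, 1, 1, 4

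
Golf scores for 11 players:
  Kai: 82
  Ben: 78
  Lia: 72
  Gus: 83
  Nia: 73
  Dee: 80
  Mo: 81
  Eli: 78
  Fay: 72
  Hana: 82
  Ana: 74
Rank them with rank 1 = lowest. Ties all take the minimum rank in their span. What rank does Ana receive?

4

Sorted (ascending): 72, 72, 73, 74, 78, 78, 80, 81, 82, 82, 83
The 2 values of 72 occupy positions 1–2 → each gets rank 1.
The 2 values of 78 occupy positions 5–6 → each gets rank 5.
The 2 values of 82 occupy positions 9–10 → each gets rank 9.
Ana has value 74 → rank 4.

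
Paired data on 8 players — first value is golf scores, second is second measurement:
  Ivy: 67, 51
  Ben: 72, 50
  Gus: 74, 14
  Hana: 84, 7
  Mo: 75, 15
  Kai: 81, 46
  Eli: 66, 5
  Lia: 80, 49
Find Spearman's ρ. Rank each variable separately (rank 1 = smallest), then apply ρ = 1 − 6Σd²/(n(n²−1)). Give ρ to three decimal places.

Ranks of variable 1: 2, 3, 4, 8, 5, 7, 1, 6
Ranks of variable 2: 8, 7, 3, 2, 4, 5, 1, 6
d = r₁ − r₂: -6, -4, 1, 6, 1, 2, 0, 0
d²: 36, 16, 1, 36, 1, 4, 0, 0; Σd² = 94
ρ = 1 − 6·94/(8·63) = 1 − 564/504 = -0.119

-0.119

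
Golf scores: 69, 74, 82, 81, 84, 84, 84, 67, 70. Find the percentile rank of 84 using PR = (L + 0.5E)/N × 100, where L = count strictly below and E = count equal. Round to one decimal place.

83.3

N = 9.
Strictly below 84: 6. Equal to 84: 3.
PR = (6 + 0.5·3)/9 × 100 = 83.3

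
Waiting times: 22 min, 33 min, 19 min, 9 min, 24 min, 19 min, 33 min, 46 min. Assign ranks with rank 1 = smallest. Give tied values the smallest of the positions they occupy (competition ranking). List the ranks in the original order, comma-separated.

Sorted (ascending): 9, 19, 19, 22, 24, 33, 33, 46
The 2 values of 19 occupy positions 2–3 → each gets rank 2.
The 2 values of 33 occupy positions 6–7 → each gets rank 6.

4, 6, 2, 1, 5, 2, 6, 8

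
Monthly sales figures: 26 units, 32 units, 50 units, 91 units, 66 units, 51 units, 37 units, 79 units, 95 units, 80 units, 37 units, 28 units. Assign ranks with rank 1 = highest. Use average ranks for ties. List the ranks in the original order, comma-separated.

12, 10, 7, 2, 5, 6, 8.5, 4, 1, 3, 8.5, 11

Sorted (descending): 95, 91, 80, 79, 66, 51, 50, 37, 37, 32, 28, 26
The 2 values of 37 occupy positions 8–9 → average rank (8+9)/2 = 8.5.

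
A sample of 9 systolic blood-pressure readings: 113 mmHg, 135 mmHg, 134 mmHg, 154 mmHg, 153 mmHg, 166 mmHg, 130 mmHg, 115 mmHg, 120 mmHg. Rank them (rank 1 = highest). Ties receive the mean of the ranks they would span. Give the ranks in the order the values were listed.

Sorted (descending): 166, 154, 153, 135, 134, 130, 120, 115, 113
No ties — each value takes its position as its rank.

9, 4, 5, 2, 3, 1, 6, 8, 7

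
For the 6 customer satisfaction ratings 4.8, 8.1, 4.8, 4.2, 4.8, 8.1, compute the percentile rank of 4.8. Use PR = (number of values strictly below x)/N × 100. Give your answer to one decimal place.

16.7

N = 6.
Strictly below 4.8: 1. Equal to 4.8: 3.
PR = 1/6 × 100 = 16.7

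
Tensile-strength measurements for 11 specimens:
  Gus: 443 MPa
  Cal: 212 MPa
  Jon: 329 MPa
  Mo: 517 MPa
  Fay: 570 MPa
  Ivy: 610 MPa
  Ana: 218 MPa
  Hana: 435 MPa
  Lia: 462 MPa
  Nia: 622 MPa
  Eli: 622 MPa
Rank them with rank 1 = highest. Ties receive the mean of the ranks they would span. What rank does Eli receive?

Sorted (descending): 622, 622, 610, 570, 517, 462, 443, 435, 329, 218, 212
The 2 values of 622 occupy positions 1–2 → average rank (1+2)/2 = 1.5.
Eli has value 622 MPa → rank 1.5.

1.5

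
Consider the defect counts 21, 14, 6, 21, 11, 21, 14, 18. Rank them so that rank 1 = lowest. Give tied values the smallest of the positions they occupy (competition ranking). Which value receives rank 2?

11

Sorted (ascending): 6, 11, 14, 14, 18, 21, 21, 21
The 2 values of 14 occupy positions 3–4 → each gets rank 3.
The 3 values of 21 occupy positions 6–8 → each gets rank 6.
Rank 2 → value 11.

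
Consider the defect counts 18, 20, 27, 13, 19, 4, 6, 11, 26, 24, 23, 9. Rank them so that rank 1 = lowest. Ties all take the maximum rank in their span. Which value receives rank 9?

23

Sorted (ascending): 4, 6, 9, 11, 13, 18, 19, 20, 23, 24, 26, 27
No ties — each value takes its position as its rank.
Rank 9 → value 23.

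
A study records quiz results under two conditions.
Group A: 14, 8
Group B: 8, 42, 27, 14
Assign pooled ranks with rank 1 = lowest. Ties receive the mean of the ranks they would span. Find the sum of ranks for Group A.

5

Sorted (ascending): 8, 8, 14, 14, 27, 42
The 2 values of 8 occupy positions 1–2 → average rank (1+2)/2 = 1.5.
The 2 values of 14 occupy positions 3–4 → average rank (3+4)/2 = 3.5.
Group A values → pooled ranks: 14→3.5, 8→1.5
Rank sum = 3.5 + 1.5 = 5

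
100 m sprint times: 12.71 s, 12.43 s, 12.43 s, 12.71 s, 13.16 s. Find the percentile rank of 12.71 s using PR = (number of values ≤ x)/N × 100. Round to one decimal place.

80.0

N = 5.
Strictly below 12.71: 2. Equal to 12.71: 2.
PR = 4/5 × 100 = 80.0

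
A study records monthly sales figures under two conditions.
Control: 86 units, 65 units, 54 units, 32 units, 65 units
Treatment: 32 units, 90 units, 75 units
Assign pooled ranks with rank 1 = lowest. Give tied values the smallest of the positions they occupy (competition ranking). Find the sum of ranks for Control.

19

Sorted (ascending): 32, 32, 54, 65, 65, 75, 86, 90
The 2 values of 32 occupy positions 1–2 → each gets rank 1.
The 2 values of 65 occupy positions 4–5 → each gets rank 4.
Control values → pooled ranks: 86→7, 65→4, 54→3, 32→1, 65→4
Rank sum = 7 + 4 + 3 + 1 + 4 = 19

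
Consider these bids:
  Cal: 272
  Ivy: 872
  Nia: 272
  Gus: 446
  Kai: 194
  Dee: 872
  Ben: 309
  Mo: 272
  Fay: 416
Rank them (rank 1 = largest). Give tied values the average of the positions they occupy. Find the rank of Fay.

Sorted (descending): 872, 872, 446, 416, 309, 272, 272, 272, 194
The 2 values of 872 occupy positions 1–2 → average rank (1+2)/2 = 1.5.
The 3 values of 272 occupy positions 6–8 → average rank 7.
Fay has value 416 → rank 4.

4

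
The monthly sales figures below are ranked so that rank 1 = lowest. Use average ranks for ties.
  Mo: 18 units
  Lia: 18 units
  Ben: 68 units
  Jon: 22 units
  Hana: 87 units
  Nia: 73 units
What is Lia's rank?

1.5

Sorted (ascending): 18, 18, 22, 68, 73, 87
The 2 values of 18 occupy positions 1–2 → average rank (1+2)/2 = 1.5.
Lia has value 18 units → rank 1.5.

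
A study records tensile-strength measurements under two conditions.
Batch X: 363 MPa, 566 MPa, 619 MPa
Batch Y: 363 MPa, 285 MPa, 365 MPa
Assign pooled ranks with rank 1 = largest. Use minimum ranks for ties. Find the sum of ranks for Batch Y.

13

Sorted (descending): 619, 566, 365, 363, 363, 285
The 2 values of 363 occupy positions 4–5 → each gets rank 4.
Batch Y values → pooled ranks: 363→4, 285→6, 365→3
Rank sum = 4 + 6 + 3 = 13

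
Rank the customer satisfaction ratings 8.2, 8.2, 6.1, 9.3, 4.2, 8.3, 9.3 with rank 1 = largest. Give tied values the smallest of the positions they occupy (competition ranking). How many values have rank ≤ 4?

5

Sorted (descending): 9.3, 9.3, 8.3, 8.2, 8.2, 6.1, 4.2
The 2 values of 9.3 occupy positions 1–2 → each gets rank 1.
The 2 values of 8.2 occupy positions 4–5 → each gets rank 4.
Ranks ≤ 4: {1, 1, 3, 4, 4} → 5 values.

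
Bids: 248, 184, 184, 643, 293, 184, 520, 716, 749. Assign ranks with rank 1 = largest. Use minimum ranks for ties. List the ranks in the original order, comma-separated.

6, 7, 7, 3, 5, 7, 4, 2, 1

Sorted (descending): 749, 716, 643, 520, 293, 248, 184, 184, 184
The 3 values of 184 occupy positions 7–9 → each gets rank 7.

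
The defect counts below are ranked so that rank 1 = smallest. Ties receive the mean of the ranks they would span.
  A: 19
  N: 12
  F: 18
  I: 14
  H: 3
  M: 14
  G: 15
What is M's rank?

Sorted (ascending): 3, 12, 14, 14, 15, 18, 19
The 2 values of 14 occupy positions 3–4 → average rank (3+4)/2 = 3.5.
M has value 14 → rank 3.5.

3.5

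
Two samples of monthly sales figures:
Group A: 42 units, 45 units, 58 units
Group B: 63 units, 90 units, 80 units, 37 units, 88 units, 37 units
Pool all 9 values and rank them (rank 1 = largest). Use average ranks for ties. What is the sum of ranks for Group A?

Sorted (descending): 90, 88, 80, 63, 58, 45, 42, 37, 37
The 2 values of 37 occupy positions 8–9 → average rank (8+9)/2 = 8.5.
Group A values → pooled ranks: 42→7, 45→6, 58→5
Rank sum = 7 + 6 + 5 = 18

18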